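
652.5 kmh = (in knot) 352.3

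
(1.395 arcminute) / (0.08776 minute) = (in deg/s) 0.004415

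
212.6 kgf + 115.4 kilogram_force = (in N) 3217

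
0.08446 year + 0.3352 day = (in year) 0.08538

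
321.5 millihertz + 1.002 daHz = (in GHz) 1.034e-08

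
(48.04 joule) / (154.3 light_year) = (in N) 3.291e-17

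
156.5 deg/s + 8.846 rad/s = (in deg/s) 663.3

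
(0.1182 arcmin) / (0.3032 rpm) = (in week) 1.79e-09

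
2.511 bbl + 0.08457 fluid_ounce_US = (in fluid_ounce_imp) 1.405e+04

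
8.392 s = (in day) 9.713e-05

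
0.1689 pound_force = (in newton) 0.7513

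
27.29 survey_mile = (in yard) 4.803e+04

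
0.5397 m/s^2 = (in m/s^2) 0.5397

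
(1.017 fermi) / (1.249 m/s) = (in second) 8.143e-16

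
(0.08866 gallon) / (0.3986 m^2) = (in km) 8.42e-07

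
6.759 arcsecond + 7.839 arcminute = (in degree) 0.1325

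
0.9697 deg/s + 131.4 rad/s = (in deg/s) 7530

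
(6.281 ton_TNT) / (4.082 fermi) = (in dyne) 6.438e+29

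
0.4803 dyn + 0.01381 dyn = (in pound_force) 1.111e-06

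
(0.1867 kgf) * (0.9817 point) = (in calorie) 0.0001515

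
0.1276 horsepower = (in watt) 95.15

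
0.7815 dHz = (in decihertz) 0.7815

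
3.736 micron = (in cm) 0.0003736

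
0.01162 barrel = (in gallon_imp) 0.4064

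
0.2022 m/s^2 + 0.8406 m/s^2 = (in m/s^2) 1.043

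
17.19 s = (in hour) 0.004775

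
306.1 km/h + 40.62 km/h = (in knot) 187.2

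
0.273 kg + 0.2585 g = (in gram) 273.3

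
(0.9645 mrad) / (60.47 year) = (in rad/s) 5.058e-13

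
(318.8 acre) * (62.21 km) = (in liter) 8.026e+13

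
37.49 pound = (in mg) 1.701e+07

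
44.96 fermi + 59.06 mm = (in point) 167.4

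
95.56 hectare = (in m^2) 9.556e+05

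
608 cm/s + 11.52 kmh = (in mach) 0.02725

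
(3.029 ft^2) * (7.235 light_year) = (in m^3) 1.926e+16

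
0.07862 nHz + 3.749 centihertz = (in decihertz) 0.3749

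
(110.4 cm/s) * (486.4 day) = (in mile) 2.883e+04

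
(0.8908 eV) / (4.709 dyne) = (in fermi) 3.031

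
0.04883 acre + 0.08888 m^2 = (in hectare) 0.01977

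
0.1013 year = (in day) 36.97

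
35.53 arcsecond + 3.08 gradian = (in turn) 0.007727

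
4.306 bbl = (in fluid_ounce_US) 2.315e+04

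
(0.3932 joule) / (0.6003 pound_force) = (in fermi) 1.473e+14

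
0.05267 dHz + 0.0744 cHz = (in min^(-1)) 0.3607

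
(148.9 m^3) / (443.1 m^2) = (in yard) 0.3675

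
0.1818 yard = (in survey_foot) 0.5454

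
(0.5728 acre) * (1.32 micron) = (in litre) 3.06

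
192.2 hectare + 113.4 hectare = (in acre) 755.2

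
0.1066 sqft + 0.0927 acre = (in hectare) 0.03752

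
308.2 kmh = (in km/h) 308.2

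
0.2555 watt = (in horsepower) 0.0003426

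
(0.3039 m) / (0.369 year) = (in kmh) 9.402e-08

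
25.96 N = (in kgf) 2.647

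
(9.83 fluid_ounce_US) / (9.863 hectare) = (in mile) 1.831e-12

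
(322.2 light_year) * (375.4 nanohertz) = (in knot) 2.224e+12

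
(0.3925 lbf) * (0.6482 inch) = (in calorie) 0.00687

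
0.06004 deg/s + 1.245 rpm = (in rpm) 1.255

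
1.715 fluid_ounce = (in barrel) 0.000319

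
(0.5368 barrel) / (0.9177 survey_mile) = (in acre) 1.428e-08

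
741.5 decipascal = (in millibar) 0.7415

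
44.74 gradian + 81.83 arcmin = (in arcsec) 1.499e+05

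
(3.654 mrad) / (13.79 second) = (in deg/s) 0.01518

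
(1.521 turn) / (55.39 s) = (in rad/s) 0.1725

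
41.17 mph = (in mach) 0.05405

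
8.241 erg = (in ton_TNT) 1.97e-16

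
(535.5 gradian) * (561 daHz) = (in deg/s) 2.704e+06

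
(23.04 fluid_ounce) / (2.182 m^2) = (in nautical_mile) 1.686e-07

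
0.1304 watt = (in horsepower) 0.0001749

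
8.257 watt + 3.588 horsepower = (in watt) 2684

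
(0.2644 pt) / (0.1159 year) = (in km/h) 9.187e-11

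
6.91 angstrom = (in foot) 2.267e-09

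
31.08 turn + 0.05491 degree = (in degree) 1.119e+04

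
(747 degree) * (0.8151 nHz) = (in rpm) 1.015e-07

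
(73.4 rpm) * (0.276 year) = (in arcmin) 2.3e+11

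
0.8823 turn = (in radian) 5.544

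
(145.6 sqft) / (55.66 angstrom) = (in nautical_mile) 1.312e+06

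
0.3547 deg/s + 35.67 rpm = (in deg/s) 214.4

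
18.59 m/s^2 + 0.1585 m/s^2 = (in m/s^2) 18.75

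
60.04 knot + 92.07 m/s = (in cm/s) 1.23e+04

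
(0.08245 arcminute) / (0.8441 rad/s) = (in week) 4.698e-11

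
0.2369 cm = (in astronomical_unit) 1.584e-14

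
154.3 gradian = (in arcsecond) 4.999e+05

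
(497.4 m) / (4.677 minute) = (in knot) 3.445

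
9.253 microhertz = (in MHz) 9.253e-12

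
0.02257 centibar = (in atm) 0.0002227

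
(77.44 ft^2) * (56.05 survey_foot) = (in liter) 1.229e+05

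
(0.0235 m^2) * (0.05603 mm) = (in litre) 0.001317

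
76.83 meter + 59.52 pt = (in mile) 0.04775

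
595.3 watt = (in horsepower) 0.7983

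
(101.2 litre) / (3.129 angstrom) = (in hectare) 3.234e+04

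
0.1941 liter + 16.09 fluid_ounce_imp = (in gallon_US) 0.172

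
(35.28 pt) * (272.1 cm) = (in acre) 8.368e-06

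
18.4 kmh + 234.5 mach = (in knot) 1.552e+05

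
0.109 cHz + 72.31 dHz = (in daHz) 0.7232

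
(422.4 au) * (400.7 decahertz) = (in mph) 5.664e+17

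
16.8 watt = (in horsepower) 0.02253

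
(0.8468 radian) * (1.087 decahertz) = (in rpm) 87.9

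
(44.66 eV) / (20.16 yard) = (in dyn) 3.882e-14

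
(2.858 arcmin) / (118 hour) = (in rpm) 1.869e-08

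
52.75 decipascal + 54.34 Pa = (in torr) 0.4471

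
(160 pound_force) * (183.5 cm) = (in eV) 8.151e+21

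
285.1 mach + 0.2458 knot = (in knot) 1.887e+05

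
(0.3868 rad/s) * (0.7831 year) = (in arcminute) 3.284e+10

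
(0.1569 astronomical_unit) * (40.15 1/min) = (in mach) 4.613e+07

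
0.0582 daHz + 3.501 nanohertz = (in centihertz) 58.2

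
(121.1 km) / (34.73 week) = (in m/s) 0.005765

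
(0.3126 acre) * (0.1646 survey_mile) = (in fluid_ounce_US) 1.133e+10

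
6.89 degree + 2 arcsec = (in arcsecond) 2.481e+04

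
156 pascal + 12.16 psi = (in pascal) 8.4e+04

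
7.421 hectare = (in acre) 18.34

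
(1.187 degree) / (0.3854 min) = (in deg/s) 0.05133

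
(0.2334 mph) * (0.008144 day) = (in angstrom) 7.342e+11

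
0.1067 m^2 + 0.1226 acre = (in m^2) 496.3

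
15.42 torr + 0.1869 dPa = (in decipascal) 2.056e+04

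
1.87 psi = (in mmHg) 96.71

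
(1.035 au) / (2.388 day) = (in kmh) 2.702e+06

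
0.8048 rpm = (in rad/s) 0.08428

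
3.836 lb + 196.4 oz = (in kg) 7.308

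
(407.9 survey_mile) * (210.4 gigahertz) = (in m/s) 1.381e+17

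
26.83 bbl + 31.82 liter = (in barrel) 27.03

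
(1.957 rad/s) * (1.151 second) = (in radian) 2.253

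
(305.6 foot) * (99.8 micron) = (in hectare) 9.296e-07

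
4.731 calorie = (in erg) 1.979e+08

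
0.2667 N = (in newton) 0.2667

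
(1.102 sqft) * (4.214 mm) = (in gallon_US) 0.114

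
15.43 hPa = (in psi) 0.2238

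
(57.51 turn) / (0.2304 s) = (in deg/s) 8.986e+04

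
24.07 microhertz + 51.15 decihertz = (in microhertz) 5.115e+06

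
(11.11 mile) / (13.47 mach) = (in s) 3.898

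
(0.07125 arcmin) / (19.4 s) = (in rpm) 1.02e-05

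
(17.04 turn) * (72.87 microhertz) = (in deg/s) 0.447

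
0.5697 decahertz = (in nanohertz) 5.697e+09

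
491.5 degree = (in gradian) 546.1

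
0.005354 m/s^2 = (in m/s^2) 0.005354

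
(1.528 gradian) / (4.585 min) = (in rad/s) 8.725e-05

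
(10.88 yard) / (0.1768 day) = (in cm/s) 0.06513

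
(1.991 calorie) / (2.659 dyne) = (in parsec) 1.015e-11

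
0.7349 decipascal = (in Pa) 0.07349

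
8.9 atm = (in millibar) 9018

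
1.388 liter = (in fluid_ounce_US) 46.93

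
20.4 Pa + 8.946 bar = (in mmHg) 6710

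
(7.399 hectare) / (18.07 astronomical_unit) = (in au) 1.83e-19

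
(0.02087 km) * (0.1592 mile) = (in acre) 1.321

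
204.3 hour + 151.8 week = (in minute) 1.542e+06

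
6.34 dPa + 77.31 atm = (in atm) 77.31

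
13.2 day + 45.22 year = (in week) 2360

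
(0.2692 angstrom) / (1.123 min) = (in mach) 1.173e-15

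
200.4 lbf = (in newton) 891.4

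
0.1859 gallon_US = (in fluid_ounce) 23.8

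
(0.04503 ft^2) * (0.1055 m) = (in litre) 0.4414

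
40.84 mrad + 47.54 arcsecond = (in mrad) 41.07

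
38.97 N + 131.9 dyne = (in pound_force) 8.761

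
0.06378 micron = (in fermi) 6.378e+07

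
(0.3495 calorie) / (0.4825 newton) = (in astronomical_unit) 2.026e-11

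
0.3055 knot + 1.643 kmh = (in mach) 0.001802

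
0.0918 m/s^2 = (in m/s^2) 0.0918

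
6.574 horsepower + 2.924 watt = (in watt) 4905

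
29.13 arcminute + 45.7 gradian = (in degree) 41.62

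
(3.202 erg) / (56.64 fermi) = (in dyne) 5.653e+11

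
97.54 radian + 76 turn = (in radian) 575.1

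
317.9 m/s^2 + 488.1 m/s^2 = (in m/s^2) 806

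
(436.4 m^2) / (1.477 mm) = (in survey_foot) 9.694e+05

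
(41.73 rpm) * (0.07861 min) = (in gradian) 1312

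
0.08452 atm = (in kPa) 8.564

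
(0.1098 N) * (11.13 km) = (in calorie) 292.1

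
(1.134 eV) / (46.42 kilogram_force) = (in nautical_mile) 2.155e-25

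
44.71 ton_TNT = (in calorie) 4.471e+10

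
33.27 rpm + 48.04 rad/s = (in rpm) 492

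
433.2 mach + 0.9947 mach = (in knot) 2.874e+05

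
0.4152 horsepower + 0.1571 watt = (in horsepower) 0.4154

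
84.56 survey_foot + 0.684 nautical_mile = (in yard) 1414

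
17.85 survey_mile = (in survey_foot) 9.425e+04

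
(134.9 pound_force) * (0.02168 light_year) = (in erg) 1.231e+24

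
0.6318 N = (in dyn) 6.318e+04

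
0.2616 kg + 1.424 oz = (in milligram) 3.02e+05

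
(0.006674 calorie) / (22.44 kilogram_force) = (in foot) 0.0004163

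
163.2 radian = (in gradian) 1.039e+04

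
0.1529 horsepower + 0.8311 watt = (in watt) 114.8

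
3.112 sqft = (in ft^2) 3.112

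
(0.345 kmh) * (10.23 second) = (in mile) 0.0006092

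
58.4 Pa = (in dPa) 584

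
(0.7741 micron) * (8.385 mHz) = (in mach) 1.906e-11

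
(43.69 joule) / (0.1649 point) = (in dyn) 7.51e+10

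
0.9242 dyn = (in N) 9.242e-06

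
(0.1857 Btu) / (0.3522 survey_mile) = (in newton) 0.3457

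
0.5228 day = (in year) 0.001432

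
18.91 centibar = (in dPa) 1.891e+05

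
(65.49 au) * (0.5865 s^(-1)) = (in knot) 1.117e+13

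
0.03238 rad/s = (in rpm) 0.3092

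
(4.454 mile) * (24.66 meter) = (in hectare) 17.68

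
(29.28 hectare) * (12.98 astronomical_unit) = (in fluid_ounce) 1.923e+22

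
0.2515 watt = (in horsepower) 0.0003373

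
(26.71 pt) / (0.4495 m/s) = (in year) 6.647e-10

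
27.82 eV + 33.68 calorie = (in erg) 1.409e+09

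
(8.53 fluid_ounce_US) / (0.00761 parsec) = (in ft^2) 1.156e-17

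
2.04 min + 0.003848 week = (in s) 2450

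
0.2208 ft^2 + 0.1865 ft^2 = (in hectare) 3.784e-06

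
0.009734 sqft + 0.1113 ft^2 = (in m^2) 0.01124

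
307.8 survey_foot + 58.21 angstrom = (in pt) 2.659e+05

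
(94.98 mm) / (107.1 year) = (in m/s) 2.812e-11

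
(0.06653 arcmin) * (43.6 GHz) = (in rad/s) 8.438e+05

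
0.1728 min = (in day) 0.00012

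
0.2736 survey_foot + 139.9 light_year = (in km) 1.324e+15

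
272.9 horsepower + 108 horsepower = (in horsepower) 380.9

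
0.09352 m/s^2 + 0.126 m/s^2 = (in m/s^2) 0.2195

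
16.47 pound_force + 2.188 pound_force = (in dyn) 8.299e+06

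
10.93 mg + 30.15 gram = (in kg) 0.03016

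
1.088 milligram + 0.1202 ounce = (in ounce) 0.1202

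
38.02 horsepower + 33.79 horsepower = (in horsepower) 71.81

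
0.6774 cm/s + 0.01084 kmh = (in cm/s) 0.9785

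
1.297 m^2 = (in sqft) 13.96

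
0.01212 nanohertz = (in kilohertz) 1.212e-14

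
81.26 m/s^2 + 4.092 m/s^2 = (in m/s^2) 85.35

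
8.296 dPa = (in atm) 8.188e-06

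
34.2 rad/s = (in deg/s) 1960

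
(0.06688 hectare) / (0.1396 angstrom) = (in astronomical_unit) 320.2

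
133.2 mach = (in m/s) 4.535e+04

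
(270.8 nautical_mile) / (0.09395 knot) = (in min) 1.729e+05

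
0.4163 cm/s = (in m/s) 0.004163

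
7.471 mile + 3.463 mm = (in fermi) 1.202e+19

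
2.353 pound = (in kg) 1.067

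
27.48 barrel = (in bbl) 27.48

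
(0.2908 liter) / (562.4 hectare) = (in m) 5.171e-11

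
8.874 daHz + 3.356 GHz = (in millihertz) 3.356e+12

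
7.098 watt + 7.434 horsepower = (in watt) 5551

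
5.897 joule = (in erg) 5.897e+07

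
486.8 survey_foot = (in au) 9.918e-10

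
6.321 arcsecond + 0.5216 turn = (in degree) 187.8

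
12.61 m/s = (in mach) 0.03703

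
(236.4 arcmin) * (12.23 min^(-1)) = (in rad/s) 0.01402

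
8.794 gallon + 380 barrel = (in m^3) 60.45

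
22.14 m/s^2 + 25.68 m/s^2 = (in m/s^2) 47.82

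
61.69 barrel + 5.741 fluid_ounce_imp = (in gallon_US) 2591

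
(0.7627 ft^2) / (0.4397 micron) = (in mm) 1.611e+08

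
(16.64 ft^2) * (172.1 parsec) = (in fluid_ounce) 2.776e+23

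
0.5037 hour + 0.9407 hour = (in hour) 1.444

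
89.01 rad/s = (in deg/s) 5100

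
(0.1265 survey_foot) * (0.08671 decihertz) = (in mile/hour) 0.0007479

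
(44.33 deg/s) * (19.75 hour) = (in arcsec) 1.135e+10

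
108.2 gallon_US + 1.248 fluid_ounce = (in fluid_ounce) 1.385e+04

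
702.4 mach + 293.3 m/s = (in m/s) 2.395e+05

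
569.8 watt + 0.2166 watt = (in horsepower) 0.7644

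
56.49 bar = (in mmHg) 4.237e+04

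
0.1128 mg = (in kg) 1.128e-07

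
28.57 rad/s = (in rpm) 272.8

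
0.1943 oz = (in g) 5.508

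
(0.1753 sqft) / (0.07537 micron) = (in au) 1.444e-06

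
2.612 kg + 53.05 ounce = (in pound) 9.074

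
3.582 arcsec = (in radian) 1.737e-05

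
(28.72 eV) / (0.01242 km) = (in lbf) 8.329e-20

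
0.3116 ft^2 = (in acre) 7.153e-06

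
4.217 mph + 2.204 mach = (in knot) 1462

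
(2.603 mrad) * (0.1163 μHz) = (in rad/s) 3.027e-10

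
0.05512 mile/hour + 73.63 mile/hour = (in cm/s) 3294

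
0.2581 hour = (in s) 929.2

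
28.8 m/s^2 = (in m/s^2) 28.8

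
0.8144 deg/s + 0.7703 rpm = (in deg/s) 5.436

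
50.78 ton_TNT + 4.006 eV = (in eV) 1.326e+30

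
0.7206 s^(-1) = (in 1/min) 43.24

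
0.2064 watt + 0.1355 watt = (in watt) 0.3419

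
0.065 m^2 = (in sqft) 0.6997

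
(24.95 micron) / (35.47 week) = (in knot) 2.261e-12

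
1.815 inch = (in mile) 2.865e-05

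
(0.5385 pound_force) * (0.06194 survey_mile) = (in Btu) 0.2263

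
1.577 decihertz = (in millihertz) 157.7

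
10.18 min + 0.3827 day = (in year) 0.001068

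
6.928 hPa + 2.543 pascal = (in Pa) 695.3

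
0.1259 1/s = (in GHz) 1.259e-10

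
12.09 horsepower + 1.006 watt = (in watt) 9017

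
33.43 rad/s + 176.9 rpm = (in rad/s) 51.95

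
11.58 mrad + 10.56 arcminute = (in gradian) 0.9328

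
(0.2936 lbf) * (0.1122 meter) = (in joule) 0.1465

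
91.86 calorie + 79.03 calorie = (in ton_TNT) 1.709e-07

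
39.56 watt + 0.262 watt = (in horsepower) 0.0534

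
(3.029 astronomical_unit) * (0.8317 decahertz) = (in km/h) 1.357e+13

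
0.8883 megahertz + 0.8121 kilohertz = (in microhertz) 8.891e+11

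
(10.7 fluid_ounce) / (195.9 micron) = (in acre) 0.0003991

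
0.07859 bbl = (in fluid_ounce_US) 422.5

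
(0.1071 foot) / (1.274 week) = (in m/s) 4.237e-08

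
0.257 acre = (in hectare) 0.104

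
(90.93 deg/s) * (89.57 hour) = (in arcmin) 1.759e+09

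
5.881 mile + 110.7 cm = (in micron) 9.466e+09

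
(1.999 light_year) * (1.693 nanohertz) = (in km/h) 1.153e+08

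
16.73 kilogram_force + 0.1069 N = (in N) 164.2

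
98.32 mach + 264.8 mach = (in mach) 363.1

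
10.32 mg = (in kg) 1.032e-05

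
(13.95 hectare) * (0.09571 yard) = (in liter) 1.221e+07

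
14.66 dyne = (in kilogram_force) 1.495e-05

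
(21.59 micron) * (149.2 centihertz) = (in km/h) 0.000116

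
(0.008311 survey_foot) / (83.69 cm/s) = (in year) 9.598e-11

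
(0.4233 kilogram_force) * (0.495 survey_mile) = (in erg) 3.307e+10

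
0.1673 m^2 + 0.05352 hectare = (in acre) 0.1323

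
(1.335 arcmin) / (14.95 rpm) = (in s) 0.000248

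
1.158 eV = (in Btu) 1.759e-22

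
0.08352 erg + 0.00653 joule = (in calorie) 0.001561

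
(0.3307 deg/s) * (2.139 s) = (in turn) 0.001965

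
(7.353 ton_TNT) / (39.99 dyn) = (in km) 7.693e+10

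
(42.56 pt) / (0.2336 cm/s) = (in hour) 0.001785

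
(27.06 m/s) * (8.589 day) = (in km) 2.008e+04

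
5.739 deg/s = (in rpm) 0.9565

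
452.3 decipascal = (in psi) 0.00656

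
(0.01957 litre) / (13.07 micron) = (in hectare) 0.0001497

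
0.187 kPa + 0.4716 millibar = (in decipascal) 2342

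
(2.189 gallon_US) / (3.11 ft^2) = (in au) 1.917e-13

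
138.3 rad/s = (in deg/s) 7924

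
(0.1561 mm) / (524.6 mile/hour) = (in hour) 1.849e-10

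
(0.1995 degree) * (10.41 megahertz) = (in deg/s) 2.077e+06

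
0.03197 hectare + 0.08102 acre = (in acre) 0.16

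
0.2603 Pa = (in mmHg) 0.001952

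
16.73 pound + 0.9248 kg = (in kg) 8.513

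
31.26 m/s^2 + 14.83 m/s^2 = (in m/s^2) 46.09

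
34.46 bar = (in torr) 2.585e+04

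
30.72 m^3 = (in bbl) 193.2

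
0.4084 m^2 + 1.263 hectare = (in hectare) 1.263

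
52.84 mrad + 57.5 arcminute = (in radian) 0.06957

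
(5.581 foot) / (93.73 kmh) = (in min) 0.001089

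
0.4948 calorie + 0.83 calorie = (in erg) 5.543e+07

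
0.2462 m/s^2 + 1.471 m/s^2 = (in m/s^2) 1.717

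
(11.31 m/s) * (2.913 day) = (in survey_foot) 9.339e+06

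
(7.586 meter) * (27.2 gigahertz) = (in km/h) 7.428e+11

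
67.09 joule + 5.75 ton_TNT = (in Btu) 2.28e+07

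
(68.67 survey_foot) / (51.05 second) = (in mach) 0.001204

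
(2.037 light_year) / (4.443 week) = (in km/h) 2.582e+10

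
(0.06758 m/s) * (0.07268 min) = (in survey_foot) 0.9669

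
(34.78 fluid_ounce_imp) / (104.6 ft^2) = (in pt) 0.2883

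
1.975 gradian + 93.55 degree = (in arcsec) 3.432e+05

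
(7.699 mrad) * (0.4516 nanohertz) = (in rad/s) 3.477e-12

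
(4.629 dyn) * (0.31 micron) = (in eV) 8.957e+07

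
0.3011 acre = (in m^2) 1219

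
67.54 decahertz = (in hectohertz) 6.754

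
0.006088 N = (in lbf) 0.001369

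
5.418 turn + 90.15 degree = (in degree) 2041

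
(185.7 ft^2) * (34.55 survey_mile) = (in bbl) 6.034e+06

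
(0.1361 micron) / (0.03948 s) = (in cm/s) 0.0003447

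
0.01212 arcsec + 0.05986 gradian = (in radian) 0.0009403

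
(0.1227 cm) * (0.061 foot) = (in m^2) 2.281e-05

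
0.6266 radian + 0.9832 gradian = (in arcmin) 2207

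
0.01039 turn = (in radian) 0.06528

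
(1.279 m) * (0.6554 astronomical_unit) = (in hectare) 1.254e+07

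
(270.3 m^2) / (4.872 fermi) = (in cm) 5.548e+18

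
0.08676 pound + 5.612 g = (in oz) 1.586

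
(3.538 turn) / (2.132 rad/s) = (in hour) 0.002896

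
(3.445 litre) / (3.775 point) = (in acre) 0.0006392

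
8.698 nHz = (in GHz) 8.698e-18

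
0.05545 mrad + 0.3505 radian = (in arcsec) 7.231e+04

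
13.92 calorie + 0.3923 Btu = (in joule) 472.1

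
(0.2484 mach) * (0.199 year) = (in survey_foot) 1.741e+09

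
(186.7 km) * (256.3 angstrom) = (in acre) 1.182e-06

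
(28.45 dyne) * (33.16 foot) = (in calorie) 0.0006873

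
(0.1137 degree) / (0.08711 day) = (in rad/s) 2.637e-07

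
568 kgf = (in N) 5570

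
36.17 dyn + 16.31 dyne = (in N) 0.0005248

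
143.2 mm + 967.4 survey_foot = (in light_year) 3.118e-14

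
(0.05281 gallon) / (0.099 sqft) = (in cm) 2.174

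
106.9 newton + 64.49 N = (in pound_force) 38.53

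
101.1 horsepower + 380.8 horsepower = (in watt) 3.594e+05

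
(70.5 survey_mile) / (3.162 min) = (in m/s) 598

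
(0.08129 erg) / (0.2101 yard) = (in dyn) 0.004231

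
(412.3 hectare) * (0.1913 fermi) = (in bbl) 4.961e-09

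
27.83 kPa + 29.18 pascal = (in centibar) 27.86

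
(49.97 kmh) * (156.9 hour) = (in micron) 7.84e+12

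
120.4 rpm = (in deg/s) 722.4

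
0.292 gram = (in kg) 0.000292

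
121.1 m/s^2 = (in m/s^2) 121.1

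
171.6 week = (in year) 3.291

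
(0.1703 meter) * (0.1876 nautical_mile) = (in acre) 0.01462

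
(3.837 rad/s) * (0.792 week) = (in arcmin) 6.318e+09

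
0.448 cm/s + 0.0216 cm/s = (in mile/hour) 0.0105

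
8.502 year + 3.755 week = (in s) 2.704e+08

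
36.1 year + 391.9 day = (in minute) 1.954e+07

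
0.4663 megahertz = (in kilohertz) 466.3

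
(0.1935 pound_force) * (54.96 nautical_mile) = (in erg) 8.761e+11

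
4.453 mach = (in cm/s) 1.516e+05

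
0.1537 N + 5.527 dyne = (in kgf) 0.01568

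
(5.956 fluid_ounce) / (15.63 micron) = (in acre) 0.002785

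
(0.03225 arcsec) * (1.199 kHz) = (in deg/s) 0.01074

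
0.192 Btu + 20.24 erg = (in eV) 1.264e+21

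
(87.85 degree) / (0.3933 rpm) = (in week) 6.155e-05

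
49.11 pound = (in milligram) 2.228e+07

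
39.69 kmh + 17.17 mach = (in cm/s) 5.857e+05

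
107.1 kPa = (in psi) 15.53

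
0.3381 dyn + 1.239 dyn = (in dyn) 1.577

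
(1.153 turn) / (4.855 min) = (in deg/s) 1.425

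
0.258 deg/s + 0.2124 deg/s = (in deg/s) 0.4704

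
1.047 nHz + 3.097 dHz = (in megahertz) 3.097e-07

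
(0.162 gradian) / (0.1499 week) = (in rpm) 2.68e-07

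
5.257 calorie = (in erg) 2.2e+08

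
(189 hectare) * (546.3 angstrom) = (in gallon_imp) 22.71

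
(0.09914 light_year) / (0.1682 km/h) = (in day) 2.323e+11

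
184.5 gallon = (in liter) 698.4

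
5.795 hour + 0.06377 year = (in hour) 564.4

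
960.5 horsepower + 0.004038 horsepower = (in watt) 7.162e+05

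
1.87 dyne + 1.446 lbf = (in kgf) 0.6559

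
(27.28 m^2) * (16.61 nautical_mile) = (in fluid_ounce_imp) 2.953e+10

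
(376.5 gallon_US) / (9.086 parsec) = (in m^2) 5.083e-18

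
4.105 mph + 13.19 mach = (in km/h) 1.617e+04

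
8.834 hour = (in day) 0.3681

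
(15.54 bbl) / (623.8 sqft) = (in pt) 120.8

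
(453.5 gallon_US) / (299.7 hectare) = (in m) 5.728e-07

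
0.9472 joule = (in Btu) 0.0008978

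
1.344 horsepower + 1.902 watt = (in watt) 1004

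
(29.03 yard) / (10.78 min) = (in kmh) 0.1477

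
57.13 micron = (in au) 3.819e-16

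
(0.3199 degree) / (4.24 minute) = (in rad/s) 2.195e-05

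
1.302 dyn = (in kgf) 1.328e-06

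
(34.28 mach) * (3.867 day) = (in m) 3.9e+09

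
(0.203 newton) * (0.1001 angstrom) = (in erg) 2.032e-05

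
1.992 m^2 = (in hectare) 0.0001992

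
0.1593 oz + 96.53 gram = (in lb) 0.2228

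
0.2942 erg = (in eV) 1.836e+11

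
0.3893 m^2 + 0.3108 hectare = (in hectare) 0.3108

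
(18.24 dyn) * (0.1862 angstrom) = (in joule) 3.396e-15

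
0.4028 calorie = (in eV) 1.052e+19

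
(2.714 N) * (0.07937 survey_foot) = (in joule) 0.06566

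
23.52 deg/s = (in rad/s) 0.4105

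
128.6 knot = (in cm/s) 6616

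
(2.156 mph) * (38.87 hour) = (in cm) 1.349e+07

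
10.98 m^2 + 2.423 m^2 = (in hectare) 0.00134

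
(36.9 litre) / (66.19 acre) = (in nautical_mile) 7.438e-11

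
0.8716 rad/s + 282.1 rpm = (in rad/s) 30.41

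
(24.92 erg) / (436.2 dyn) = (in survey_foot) 0.001874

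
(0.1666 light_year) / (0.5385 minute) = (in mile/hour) 1.091e+14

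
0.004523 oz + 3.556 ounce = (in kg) 0.1009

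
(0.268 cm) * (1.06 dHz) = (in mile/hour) 0.0006355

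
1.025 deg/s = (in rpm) 0.1708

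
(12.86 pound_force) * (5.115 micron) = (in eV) 1.826e+15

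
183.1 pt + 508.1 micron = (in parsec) 2.11e-18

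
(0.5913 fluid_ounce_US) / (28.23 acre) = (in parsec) 4.961e-27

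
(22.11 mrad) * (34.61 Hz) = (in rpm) 7.307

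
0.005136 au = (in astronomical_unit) 0.005136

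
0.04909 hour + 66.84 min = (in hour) 1.163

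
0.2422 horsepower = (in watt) 180.6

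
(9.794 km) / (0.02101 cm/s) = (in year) 1.478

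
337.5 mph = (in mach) 0.4431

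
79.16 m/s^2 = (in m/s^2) 79.16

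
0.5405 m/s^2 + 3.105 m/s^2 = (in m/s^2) 3.646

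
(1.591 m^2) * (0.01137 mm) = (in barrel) 0.0001138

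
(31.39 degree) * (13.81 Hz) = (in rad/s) 7.566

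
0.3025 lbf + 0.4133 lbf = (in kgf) 0.3247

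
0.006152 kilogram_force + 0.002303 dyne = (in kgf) 0.006152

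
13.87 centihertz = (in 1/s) 0.1387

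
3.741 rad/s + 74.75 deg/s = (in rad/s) 5.046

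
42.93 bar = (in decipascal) 4.293e+07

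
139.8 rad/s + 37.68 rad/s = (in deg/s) 1.017e+04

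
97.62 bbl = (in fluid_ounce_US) 5.248e+05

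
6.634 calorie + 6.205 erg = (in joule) 27.76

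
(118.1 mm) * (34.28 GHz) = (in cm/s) 4.048e+11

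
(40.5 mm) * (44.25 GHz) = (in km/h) 6.452e+09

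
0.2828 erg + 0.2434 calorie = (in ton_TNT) 2.434e-10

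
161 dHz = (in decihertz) 161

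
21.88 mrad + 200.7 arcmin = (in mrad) 80.26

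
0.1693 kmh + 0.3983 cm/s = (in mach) 0.0001498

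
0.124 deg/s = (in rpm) 0.02067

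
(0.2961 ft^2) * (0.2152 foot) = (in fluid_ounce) 61.01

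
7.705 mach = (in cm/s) 2.624e+05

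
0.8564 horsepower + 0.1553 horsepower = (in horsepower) 1.012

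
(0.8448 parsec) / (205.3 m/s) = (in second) 1.27e+14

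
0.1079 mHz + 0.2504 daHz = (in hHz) 0.02504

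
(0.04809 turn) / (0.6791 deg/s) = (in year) 8.084e-07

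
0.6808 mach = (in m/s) 231.8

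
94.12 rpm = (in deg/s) 564.7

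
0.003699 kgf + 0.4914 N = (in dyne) 5.277e+04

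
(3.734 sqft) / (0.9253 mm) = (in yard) 410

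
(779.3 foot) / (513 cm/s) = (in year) 1.468e-06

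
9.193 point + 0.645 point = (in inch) 0.1366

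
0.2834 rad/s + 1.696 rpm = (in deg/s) 26.41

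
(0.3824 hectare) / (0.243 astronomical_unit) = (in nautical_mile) 5.68e-11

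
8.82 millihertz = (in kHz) 8.82e-06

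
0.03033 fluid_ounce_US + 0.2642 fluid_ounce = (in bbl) 5.479e-05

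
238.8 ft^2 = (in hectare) 0.002219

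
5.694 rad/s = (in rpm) 54.37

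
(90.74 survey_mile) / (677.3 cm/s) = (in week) 0.03565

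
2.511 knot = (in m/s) 1.292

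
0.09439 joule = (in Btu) 8.946e-05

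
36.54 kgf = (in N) 358.3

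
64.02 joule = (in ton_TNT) 1.53e-08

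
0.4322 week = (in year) 0.008289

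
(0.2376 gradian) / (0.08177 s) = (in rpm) 0.4359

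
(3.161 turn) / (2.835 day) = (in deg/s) 0.004646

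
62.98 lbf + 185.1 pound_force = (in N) 1104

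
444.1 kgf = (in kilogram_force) 444.1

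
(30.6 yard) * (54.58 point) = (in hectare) 5.388e-05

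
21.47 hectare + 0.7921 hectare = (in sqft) 2.396e+06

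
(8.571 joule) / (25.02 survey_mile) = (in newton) 0.0002129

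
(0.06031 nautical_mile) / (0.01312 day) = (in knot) 0.1915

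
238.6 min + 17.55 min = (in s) 1.537e+04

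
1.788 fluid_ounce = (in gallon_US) 0.01397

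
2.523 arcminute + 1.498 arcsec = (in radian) 0.0007412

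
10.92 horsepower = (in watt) 8143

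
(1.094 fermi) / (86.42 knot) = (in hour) 6.835e-21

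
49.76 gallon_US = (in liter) 188.4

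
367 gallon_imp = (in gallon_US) 440.7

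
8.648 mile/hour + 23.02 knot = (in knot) 30.53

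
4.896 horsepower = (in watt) 3651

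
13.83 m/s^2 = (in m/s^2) 13.83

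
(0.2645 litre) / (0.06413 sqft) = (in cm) 4.44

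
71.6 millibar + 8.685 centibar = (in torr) 118.8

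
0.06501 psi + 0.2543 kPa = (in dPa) 7025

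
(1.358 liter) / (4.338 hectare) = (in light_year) 3.309e-24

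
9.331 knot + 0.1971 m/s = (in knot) 9.714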